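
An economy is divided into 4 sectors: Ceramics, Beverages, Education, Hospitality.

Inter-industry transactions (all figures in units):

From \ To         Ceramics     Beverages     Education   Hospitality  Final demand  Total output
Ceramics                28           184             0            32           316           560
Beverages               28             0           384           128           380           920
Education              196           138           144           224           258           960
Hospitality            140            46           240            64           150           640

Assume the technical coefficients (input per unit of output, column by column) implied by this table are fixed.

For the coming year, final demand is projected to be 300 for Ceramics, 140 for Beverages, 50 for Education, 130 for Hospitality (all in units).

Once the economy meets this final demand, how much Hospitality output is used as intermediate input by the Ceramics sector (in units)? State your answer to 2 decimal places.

z_41 = 107.81

Technical coefficients a_ij = z_ij / X_j:
  a_11 = 28/560 = 0.05, a_21 = 28/560 = 0.05, a_31 = 196/560 = 0.35, a_41 = 140/560 = 0.25
  a_12 = 184/920 = 0.20, a_22 = 0/920 = 0.00, a_32 = 138/920 = 0.15, a_42 = 46/920 = 0.05
  a_13 = 0/960 = 0.00, a_23 = 384/960 = 0.40, a_33 = 144/960 = 0.15, a_43 = 240/960 = 0.25
  a_14 = 32/640 = 0.05, a_24 = 128/640 = 0.20, a_34 = 224/640 = 0.35, a_44 = 64/640 = 0.10
I − A =
  [   0.95    -0.20     0.00    -0.05]
  [  -0.05     1.00    -0.40    -0.20]
  [  -0.35    -0.15     0.85    -0.35]
  [  -0.25    -0.05    -0.25     0.90]
Compute the cofactors C_ij = (−1)^(i+j)·(3×3 minor ij) of I−A; the adjugate is their transpose:
adj(I−A) = Cᵀ =
  [ 0.600500   0.139500   0.095500   0.101500]
  [ 0.254875   0.628625   0.385125   0.303625]
  [ 0.414125   0.224375   0.813875   0.389375]
  [ 0.296000   0.136000   0.274000   0.714000]
det(I−A) = Σ_j (I−A)_1j·C_1j = (0.95)(0.600500) + (-0.20)(0.254875) + (0.00)(0.414125) + (-0.05)(0.296000) = 0.5047
(I − A)⁻¹ = adj(I−A) / det(I−A) ≈
  [   1.1898     0.2764     0.1892     0.2011]
  [   0.5050     1.2455     0.7631     0.6016]
  [   0.8205     0.4446     1.6126     0.7715]
  [   0.5865     0.2695     0.5429     1.4147]
First solve x = (I − A)⁻¹ d = adj(I−A)·d / det(I−A); in particular x_1 = (0.600500·300 + 0.139500·140 + 0.095500·50 + 0.101500·130) / 0.5047 = 217.65 / 0.5047 ≈ 431.2463.
Intermediate flow from 4 to 1: z_41 = a_41 · x_1 = 0.25 × 217.65 / 0.5047 = 54.4125 / 0.5047 ≈ 107.81.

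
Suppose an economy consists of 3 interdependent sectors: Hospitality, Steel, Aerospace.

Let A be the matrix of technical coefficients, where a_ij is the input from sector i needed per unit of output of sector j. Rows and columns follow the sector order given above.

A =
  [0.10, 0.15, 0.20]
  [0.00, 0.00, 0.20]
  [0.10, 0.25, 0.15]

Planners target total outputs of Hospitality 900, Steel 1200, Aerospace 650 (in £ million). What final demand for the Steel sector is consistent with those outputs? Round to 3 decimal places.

d_2 = 1070.000

I − A =
  [   0.90    -0.15    -0.20]
  [   0.00     1.00    -0.20]
  [  -0.10    -0.25     0.85]
d = (I − A) x:
  d_1 = (+0.90)·900 + (-0.15)·1200 + (-0.20)·650 = 500.000
  d_2 = (+0.00)·900 + (+1.00)·1200 + (-0.20)·650 = 1070.000
  d_3 = (-0.10)·900 + (-0.25)·1200 + (+0.85)·650 = 162.500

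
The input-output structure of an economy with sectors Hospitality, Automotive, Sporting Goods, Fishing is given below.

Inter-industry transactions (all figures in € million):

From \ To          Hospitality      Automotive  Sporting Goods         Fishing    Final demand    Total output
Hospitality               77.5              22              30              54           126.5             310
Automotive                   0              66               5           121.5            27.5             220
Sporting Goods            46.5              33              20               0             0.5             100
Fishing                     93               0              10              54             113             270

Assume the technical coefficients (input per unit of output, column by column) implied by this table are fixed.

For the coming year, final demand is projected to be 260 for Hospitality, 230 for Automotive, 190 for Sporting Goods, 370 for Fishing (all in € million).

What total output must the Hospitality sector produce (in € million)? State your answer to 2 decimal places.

Technical coefficients a_ij = z_ij / X_j:
  a_HH = 77.5/310 = 0.25, a_AH = 0/310 = 0.00, a_SH = 46.5/310 = 0.15, a_FH = 93/310 = 0.30
  a_HA = 22/220 = 0.10, a_AA = 66/220 = 0.30, a_SA = 33/220 = 0.15, a_FA = 0/220 = 0.00
  a_HS = 30/100 = 0.30, a_AS = 5/100 = 0.05, a_SS = 20/100 = 0.20, a_FS = 10/100 = 0.10
  a_HF = 54/270 = 0.20, a_AF = 121.5/270 = 0.45, a_SF = 0/270 = 0.00, a_FF = 54/270 = 0.20
I − A =
  [   0.75    -0.10    -0.30    -0.20]
  [   0.00     0.70    -0.05    -0.45]
  [  -0.15    -0.15     0.80     0.00]
  [  -0.30     0.00    -0.10     0.80]
Compute the cofactors C_ij = (−1)^(i+j)·(3×3 minor ij) of I−A; the adjugate is their transpose:
adj(I−A) = Cᵀ =
  [ 0.435250   0.103000   0.190500   0.166750]
  [ 0.120750   0.393000   0.101250   0.251250]
  [ 0.104250   0.093000   0.364500   0.078375]
  [ 0.176250   0.050250   0.117000   0.382125]
det(I−A) = Σ_j (I−A)_1j·C_1j = (0.75)(0.435250) + (-0.10)(0.120750) + (-0.30)(0.104250) + (-0.20)(0.176250) = 0.2478375
(I − A)⁻¹ = adj(I−A) / det(I−A) ≈
  [   1.7562     0.4156     0.7686     0.6728]
  [   0.4872     1.5857     0.4085     1.0138]
  [   0.4206     0.3752     1.4707     0.3162]
  [   0.7112     0.2028     0.4721     1.5418]
x = (I − A)⁻¹ d = adj(I−A)·d / det(I−A), with det(I−A) = 0.2478375:
  x_H = (0.435250·260 + 0.103000·230 + 0.190500·190 + 0.166750·370) / 0.2478375 = 234.7475 / 0.2478375 ≈ 947.18
  x_A = (0.120750·260 + 0.393000·230 + 0.101250·190 + 0.251250·370) / 0.2478375 = 233.985 / 0.2478375 ≈ 944.11
  x_S = (0.104250·260 + 0.093000·230 + 0.364500·190 + 0.078375·370) / 0.2478375 = 146.74875 / 0.2478375 ≈ 592.12
  x_F = (0.176250·260 + 0.050250·230 + 0.117000·190 + 0.382125·370) / 0.2478375 = 220.99875 / 0.2478375 ≈ 891.71

x_H = 947.18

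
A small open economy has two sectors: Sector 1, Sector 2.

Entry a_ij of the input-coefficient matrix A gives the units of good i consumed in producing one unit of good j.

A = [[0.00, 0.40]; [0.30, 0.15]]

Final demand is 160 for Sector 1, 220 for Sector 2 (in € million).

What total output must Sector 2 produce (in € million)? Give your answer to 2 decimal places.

x_2 = 367.12

I − A =
  [   1.00    -0.40]
  [  -0.30     0.85]
det(I−A) = (1.00)(0.85) − (-0.40)(-0.30) = 0.7300
adj(I−A) = [[0.85, 0.40], [0.30, 1.00]]
(I − A)⁻¹ = adj(I−A) / det(I−A) ≈
  [   1.1644     0.5479]
  [   0.4110     1.3699]
x = (I − A)⁻¹ d = adj(I−A)·d / det(I−A), with det(I−A) = 0.7300:
  x_1 = (0.85·160 + 0.40·220) / 0.7300 = 224.00 / 0.7300 ≈ 306.85
  x_2 = (0.30·160 + 1.00·220) / 0.7300 = 268.00 / 0.7300 ≈ 367.12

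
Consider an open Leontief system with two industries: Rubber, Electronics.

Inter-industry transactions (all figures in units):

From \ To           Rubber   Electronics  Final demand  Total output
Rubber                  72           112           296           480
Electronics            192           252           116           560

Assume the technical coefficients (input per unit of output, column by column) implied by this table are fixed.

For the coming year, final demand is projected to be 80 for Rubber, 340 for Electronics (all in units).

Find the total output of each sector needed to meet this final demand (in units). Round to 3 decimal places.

Technical coefficients a_ij = z_ij / X_j:
  a_RR = 72/480 = 0.15, a_ER = 192/480 = 0.40
  a_RE = 112/560 = 0.20, a_EE = 252/560 = 0.45
I − A =
  [   0.85    -0.20]
  [  -0.40     0.55]
det(I−A) = (0.85)(0.55) − (-0.20)(-0.40) = 0.3875
adj(I−A) = [[0.55, 0.20], [0.40, 0.85]]
(I − A)⁻¹ = adj(I−A) / det(I−A) ≈
  [   1.4194     0.5161]
  [   1.0323     2.1935]
x = (I − A)⁻¹ d = adj(I−A)·d / det(I−A), with det(I−A) = 0.3875:
  x_R = (0.55·80 + 0.20·340) / 0.3875 = 112.00 / 0.3875 ≈ 289.032
  x_E = (0.40·80 + 0.85·340) / 0.3875 = 321.00 / 0.3875 ≈ 828.387

x_R = 289.032, x_E = 828.387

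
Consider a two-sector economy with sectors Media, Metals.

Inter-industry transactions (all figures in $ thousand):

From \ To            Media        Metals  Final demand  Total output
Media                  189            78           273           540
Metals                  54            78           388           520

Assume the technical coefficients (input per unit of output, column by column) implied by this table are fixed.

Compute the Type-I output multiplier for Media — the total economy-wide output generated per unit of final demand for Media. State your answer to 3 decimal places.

Technical coefficients a_ij = z_ij / X_j:
  a_11 = 189/540 = 0.35, a_21 = 54/540 = 0.10
  a_12 = 78/520 = 0.15, a_22 = 78/520 = 0.15
I − A =
  [   0.65    -0.15]
  [  -0.10     0.85]
det(I−A) = (0.65)(0.85) − (-0.15)(-0.10) = 0.5375
adj(I−A) = [[0.85, 0.15], [0.10, 0.65]]
(I − A)⁻¹ = adj(I−A) / det(I−A) ≈
  [   1.5814     0.2791]
  [   0.1860     1.2093]
The output multiplier for sector j is the column-j sum of the Leontief inverse (I − A)⁻¹ = adj(I−A) / det(I−A).
Column 1 of adj(I−A): (0.85, 0.10); det(I−A) = 0.5375.
m_1 = (0.85 + 0.10) / 0.5375 = 0.95 / 0.5375 ≈ 1.767.

m_1 = 1.767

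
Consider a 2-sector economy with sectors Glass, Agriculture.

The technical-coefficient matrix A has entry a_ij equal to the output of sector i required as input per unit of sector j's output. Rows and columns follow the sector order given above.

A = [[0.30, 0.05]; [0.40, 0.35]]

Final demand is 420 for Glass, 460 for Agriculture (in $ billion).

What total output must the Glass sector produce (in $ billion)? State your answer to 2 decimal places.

x_G = 680.46

I − A =
  [   0.70    -0.05]
  [  -0.40     0.65]
det(I−A) = (0.70)(0.65) − (-0.05)(-0.40) = 0.4350
adj(I−A) = [[0.65, 0.05], [0.40, 0.70]]
(I − A)⁻¹ = adj(I−A) / det(I−A) ≈
  [   1.4943     0.1149]
  [   0.9195     1.6092]
x = (I − A)⁻¹ d = adj(I−A)·d / det(I−A), with det(I−A) = 0.4350:
  x_G = (0.65·420 + 0.05·460) / 0.4350 = 296.00 / 0.4350 ≈ 680.46
  x_A = (0.40·420 + 0.70·460) / 0.4350 = 490.00 / 0.4350 ≈ 1126.44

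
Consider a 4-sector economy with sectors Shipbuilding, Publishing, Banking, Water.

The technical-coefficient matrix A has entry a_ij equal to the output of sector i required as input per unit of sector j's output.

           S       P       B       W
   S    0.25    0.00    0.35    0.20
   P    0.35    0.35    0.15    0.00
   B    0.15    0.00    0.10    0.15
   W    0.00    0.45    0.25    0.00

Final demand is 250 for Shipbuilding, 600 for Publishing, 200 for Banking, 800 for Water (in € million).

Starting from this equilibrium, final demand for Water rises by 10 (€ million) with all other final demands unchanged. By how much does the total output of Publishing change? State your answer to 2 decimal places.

I − A =
  [   0.75     0.00    -0.35    -0.20]
  [  -0.35     0.65    -0.15     0.00]
  [  -0.15     0.00     0.90    -0.15]
  [   0.00    -0.45    -0.25     1.00]
Compute the cofactors C_ij = (−1)^(i+j)·(3×3 minor ij) of I−A; the adjugate is their transpose:
adj(I−A) = Cᵀ =
  [ 0.550500   0.104625   0.273500   0.151125]
  [ 0.324375   0.586875   0.252500   0.102750]
  [ 0.121125   0.064125   0.456000   0.092625]
  [ 0.176250   0.280125   0.227625   0.404625]
det(I−A) = Σ_j (I−A)_1j·C_1j = (0.75)(0.550500) + (0.00)(0.324375) + (-0.35)(0.121125) + (-0.20)(0.176250) = 0.33523125
(I − A)⁻¹ = adj(I−A) / det(I−A) ≈
  [   1.6422     0.3121     0.8159     0.4508]
  [   0.9676     1.7507     0.7532     0.3065]
  [   0.3613     0.1913     1.3603     0.2763]
  [   0.5258     0.8356     0.6790     1.2070]
Δx = (I − A)⁻¹ Δd with Δd having +10 in the Water component and 0 elsewhere.
So Δx_P = L_PW · (+10), where L_PW = adj(I−A)_PW / det(I−A) = 0.102750 / 0.33523125.
Δx_P = 0.102750 × (+10) / 0.33523125 = 1.0275 / 0.33523125 ≈ 3.07.

Δx_P = 3.07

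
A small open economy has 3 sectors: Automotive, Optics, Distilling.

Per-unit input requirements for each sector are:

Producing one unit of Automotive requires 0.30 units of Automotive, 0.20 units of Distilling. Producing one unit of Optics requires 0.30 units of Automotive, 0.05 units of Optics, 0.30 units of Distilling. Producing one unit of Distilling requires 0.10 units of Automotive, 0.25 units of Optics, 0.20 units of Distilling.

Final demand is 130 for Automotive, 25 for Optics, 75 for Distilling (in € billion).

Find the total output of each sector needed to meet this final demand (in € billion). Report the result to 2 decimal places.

I − A =
  [   0.70    -0.30    -0.10]
  [   0.00     0.95    -0.25]
  [  -0.20    -0.30     0.80]
Cofactors of I−A, C_ij = (−1)^(i+j)·(minor ij) (rows/columns in the sector order above):
  C_11 = (0.95)(0.80) − (-0.25)(-0.30) = 0.6850
  C_12 = −[(0.00)(0.80) − (-0.25)(-0.20)] = 0.0500
  C_13 = (0.00)(-0.30) − (0.95)(-0.20) = 0.1900
  C_21 = −[(-0.30)(0.80) − (-0.10)(-0.30)] = 0.2700
  C_22 = (0.70)(0.80) − (-0.10)(-0.20) = 0.5400
  C_23 = −[(0.70)(-0.30) − (-0.30)(-0.20)] = 0.2700
  C_31 = (-0.30)(-0.25) − (-0.10)(0.95) = 0.1700
  C_32 = −[(0.70)(-0.25) − (-0.10)(0.00)] = 0.1750
  C_33 = (0.70)(0.95) − (-0.30)(0.00) = 0.6650
det(I−A) = Σ_j (I−A)_1j·C_1j = (0.70)(0.6850) + (-0.30)(0.0500) + (-0.10)(0.1900) = 0.4455
adj(I−A) = Cᵀ =
  [ 0.6850   0.2700   0.1700]
  [ 0.0500   0.5400   0.1750]
  [ 0.1900   0.2700   0.6650]
(I − A)⁻¹ = adj(I−A) / det(I−A) ≈
  [   1.5376     0.6061     0.3816]
  [   0.1122     1.2121     0.3928]
  [   0.4265     0.6061     1.4927]
x = (I − A)⁻¹ d = adj(I−A)·d / det(I−A), with det(I−A) = 0.4455:
  x_A = (0.6850·130 + 0.2700·25 + 0.1700·75) / 0.4455 = 108.55 / 0.4455 ≈ 243.66
  x_O = (0.0500·130 + 0.5400·25 + 0.1750·75) / 0.4455 = 33.125 / 0.4455 ≈ 74.35
  x_D = (0.1900·130 + 0.2700·25 + 0.6650·75) / 0.4455 = 81.325 / 0.4455 ≈ 182.55

x_A = 243.66, x_O = 74.35, x_D = 182.55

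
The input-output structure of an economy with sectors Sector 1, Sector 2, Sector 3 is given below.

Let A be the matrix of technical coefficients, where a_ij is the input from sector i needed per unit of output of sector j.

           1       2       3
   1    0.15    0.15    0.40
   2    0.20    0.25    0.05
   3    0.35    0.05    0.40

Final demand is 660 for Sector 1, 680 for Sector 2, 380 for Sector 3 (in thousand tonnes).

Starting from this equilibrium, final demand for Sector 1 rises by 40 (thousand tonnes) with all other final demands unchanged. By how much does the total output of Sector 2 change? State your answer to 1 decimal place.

Δx_2 = 21.9

I − A =
  [   0.85    -0.15    -0.40]
  [  -0.20     0.75    -0.05]
  [  -0.35    -0.05     0.60]
Cofactors of I−A, C_ij = (−1)^(i+j)·(minor ij) (rows/columns in the sector order above):
  C_11 = (0.75)(0.60) − (-0.05)(-0.05) = 0.4475
  C_12 = −[(-0.20)(0.60) − (-0.05)(-0.35)] = 0.1375
  C_13 = (-0.20)(-0.05) − (0.75)(-0.35) = 0.2725
  C_21 = −[(-0.15)(0.60) − (-0.40)(-0.05)] = 0.1100
  C_22 = (0.85)(0.60) − (-0.40)(-0.35) = 0.3700
  C_23 = −[(0.85)(-0.05) − (-0.15)(-0.35)] = 0.0950
  C_31 = (-0.15)(-0.05) − (-0.40)(0.75) = 0.3075
  C_32 = −[(0.85)(-0.05) − (-0.40)(-0.20)] = 0.1225
  C_33 = (0.85)(0.75) − (-0.15)(-0.20) = 0.6075
det(I−A) = Σ_j (I−A)_1j·C_1j = (0.85)(0.4475) + (-0.15)(0.1375) + (-0.40)(0.2725) = 0.25075
adj(I−A) = Cᵀ =
  [ 0.4475   0.1100   0.3075]
  [ 0.1375   0.3700   0.1225]
  [ 0.2725   0.0950   0.6075]
(I − A)⁻¹ = adj(I−A) / det(I−A) ≈
  [   1.7846     0.4387     1.2263]
  [   0.5484     1.4756     0.4885]
  [   1.0867     0.3789     2.4227]
Δx = (I − A)⁻¹ Δd with Δd having +40 in the Sector 1 component and 0 elsewhere.
So Δx_2 = L_21 · (+40), where L_21 = adj(I−A)_21 / det(I−A) = 0.1375 / 0.25075.
Δx_2 = 0.1375 × (+40) / 0.25075 = 5.50 / 0.25075 ≈ 21.9.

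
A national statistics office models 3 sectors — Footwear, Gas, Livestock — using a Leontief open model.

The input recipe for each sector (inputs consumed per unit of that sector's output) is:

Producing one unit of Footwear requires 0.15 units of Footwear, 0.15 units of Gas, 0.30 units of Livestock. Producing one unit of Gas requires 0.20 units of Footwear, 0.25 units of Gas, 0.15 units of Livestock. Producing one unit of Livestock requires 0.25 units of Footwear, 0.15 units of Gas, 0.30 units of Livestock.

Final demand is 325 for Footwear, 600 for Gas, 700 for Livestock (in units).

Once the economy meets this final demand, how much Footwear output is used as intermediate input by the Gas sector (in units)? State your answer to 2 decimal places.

I − A =
  [   0.85    -0.20    -0.25]
  [  -0.15     0.75    -0.15]
  [  -0.30    -0.15     0.70]
Cofactors of I−A, C_ij = (−1)^(i+j)·(minor ij) (rows/columns in the sector order above):
  C_11 = (0.75)(0.70) − (-0.15)(-0.15) = 0.5025
  C_12 = −[(-0.15)(0.70) − (-0.15)(-0.30)] = 0.1500
  C_13 = (-0.15)(-0.15) − (0.75)(-0.30) = 0.2475
  C_21 = −[(-0.20)(0.70) − (-0.25)(-0.15)] = 0.1775
  C_22 = (0.85)(0.70) − (-0.25)(-0.30) = 0.5200
  C_23 = −[(0.85)(-0.15) − (-0.20)(-0.30)] = 0.1875
  C_31 = (-0.20)(-0.15) − (-0.25)(0.75) = 0.2175
  C_32 = −[(0.85)(-0.15) − (-0.25)(-0.15)] = 0.1650
  C_33 = (0.85)(0.75) − (-0.20)(-0.15) = 0.6075
det(I−A) = Σ_j (I−A)_1j·C_1j = (0.85)(0.5025) + (-0.20)(0.1500) + (-0.25)(0.2475) = 0.33525
adj(I−A) = Cᵀ =
  [ 0.5025   0.1775   0.2175]
  [ 0.1500   0.5200   0.1650]
  [ 0.2475   0.1875   0.6075]
(I − A)⁻¹ = adj(I−A) / det(I−A) ≈
  [   1.4989     0.5295     0.6488]
  [   0.4474     1.5511     0.4922]
  [   0.7383     0.5593     1.8121]
First solve x = (I − A)⁻¹ d = adj(I−A)·d / det(I−A); in particular x_2 = (0.1500·325 + 0.5200·600 + 0.1650·700) / 0.33525 = 476.25 / 0.33525 ≈ 1420.5817.
Intermediate flow from 1 to 2: z_12 = a_12 · x_2 = 0.20 × 476.25 / 0.33525 = 95.25 / 0.33525 ≈ 284.12.

z_12 = 284.12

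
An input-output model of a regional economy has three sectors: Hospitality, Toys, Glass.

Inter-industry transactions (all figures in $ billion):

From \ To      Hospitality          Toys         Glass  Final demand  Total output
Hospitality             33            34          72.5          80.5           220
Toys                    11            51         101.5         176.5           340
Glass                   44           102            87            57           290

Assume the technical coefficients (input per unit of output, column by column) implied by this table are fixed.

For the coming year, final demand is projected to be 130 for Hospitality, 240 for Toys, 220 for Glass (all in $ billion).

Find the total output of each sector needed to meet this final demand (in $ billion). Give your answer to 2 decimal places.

Technical coefficients a_ij = z_ij / X_j:
  a_11 = 33/220 = 0.15, a_21 = 11/220 = 0.05, a_31 = 44/220 = 0.20
  a_12 = 34/340 = 0.10, a_22 = 51/340 = 0.15, a_32 = 102/340 = 0.30
  a_13 = 72.5/290 = 0.25, a_23 = 101.5/290 = 0.35, a_33 = 87/290 = 0.30
I − A =
  [   0.85    -0.10    -0.25]
  [  -0.05     0.85    -0.35]
  [  -0.20    -0.30     0.70]
Cofactors of I−A, C_ij = (−1)^(i+j)·(minor ij) (rows/columns in the sector order above):
  C_11 = (0.85)(0.70) − (-0.35)(-0.30) = 0.4900
  C_12 = −[(-0.05)(0.70) − (-0.35)(-0.20)] = 0.1050
  C_13 = (-0.05)(-0.30) − (0.85)(-0.20) = 0.1850
  C_21 = −[(-0.10)(0.70) − (-0.25)(-0.30)] = 0.1450
  C_22 = (0.85)(0.70) − (-0.25)(-0.20) = 0.5450
  C_23 = −[(0.85)(-0.30) − (-0.10)(-0.20)] = 0.2750
  C_31 = (-0.10)(-0.35) − (-0.25)(0.85) = 0.2475
  C_32 = −[(0.85)(-0.35) − (-0.25)(-0.05)] = 0.3100
  C_33 = (0.85)(0.85) − (-0.10)(-0.05) = 0.7175
det(I−A) = Σ_j (I−A)_1j·C_1j = (0.85)(0.4900) + (-0.10)(0.1050) + (-0.25)(0.1850) = 0.35975
adj(I−A) = Cᵀ =
  [ 0.4900   0.1450   0.2475]
  [ 0.1050   0.5450   0.3100]
  [ 0.1850   0.2750   0.7175]
(I − A)⁻¹ = adj(I−A) / det(I−A) ≈
  [   1.3621     0.4031     0.6880]
  [   0.2919     1.5149     0.8617]
  [   0.5142     0.7644     1.9944]
x = (I − A)⁻¹ d = adj(I−A)·d / det(I−A), with det(I−A) = 0.35975:
  x_1 = (0.4900·130 + 0.1450·240 + 0.2475·220) / 0.35975 = 152.95 / 0.35975 ≈ 425.16
  x_2 = (0.1050·130 + 0.5450·240 + 0.3100·220) / 0.35975 = 212.65 / 0.35975 ≈ 591.10
  x_3 = (0.1850·130 + 0.2750·240 + 0.7175·220) / 0.35975 = 247.90 / 0.35975 ≈ 689.09

x_1 = 425.16, x_2 = 591.10, x_3 = 689.09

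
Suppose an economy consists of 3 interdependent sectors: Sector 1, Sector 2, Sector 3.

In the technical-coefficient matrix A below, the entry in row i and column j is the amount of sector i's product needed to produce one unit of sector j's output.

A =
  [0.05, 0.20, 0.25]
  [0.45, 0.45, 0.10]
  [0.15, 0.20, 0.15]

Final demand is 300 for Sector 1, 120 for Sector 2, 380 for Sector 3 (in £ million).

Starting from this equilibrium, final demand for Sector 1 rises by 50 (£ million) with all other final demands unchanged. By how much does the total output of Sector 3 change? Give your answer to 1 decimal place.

Δx_3 = 28.5

I − A =
  [   0.95    -0.20    -0.25]
  [  -0.45     0.55    -0.10]
  [  -0.15    -0.20     0.85]
Cofactors of I−A, C_ij = (−1)^(i+j)·(minor ij) (rows/columns in the sector order above):
  C_11 = (0.55)(0.85) − (-0.10)(-0.20) = 0.4475
  C_12 = −[(-0.45)(0.85) − (-0.10)(-0.15)] = 0.3975
  C_13 = (-0.45)(-0.20) − (0.55)(-0.15) = 0.1725
  C_21 = −[(-0.20)(0.85) − (-0.25)(-0.20)] = 0.2200
  C_22 = (0.95)(0.85) − (-0.25)(-0.15) = 0.7700
  C_23 = −[(0.95)(-0.20) − (-0.20)(-0.15)] = 0.2200
  C_31 = (-0.20)(-0.10) − (-0.25)(0.55) = 0.1575
  C_32 = −[(0.95)(-0.10) − (-0.25)(-0.45)] = 0.2075
  C_33 = (0.95)(0.55) − (-0.20)(-0.45) = 0.4325
det(I−A) = Σ_j (I−A)_1j·C_1j = (0.95)(0.4475) + (-0.20)(0.3975) + (-0.25)(0.1725) = 0.3025
adj(I−A) = Cᵀ =
  [ 0.4475   0.2200   0.1575]
  [ 0.3975   0.7700   0.2075]
  [ 0.1725   0.2200   0.4325]
(I − A)⁻¹ = adj(I−A) / det(I−A) ≈
  [   1.4793     0.7273     0.5207]
  [   1.3140     2.5455     0.6860]
  [   0.5702     0.7273     1.4298]
Δx = (I − A)⁻¹ Δd with Δd having +50 in the Sector 1 component and 0 elsewhere.
So Δx_3 = L_31 · (+50), where L_31 = adj(I−A)_31 / det(I−A) = 0.1725 / 0.3025.
Δx_3 = 0.1725 × (+50) / 0.3025 = 8.625 / 0.3025 ≈ 28.5.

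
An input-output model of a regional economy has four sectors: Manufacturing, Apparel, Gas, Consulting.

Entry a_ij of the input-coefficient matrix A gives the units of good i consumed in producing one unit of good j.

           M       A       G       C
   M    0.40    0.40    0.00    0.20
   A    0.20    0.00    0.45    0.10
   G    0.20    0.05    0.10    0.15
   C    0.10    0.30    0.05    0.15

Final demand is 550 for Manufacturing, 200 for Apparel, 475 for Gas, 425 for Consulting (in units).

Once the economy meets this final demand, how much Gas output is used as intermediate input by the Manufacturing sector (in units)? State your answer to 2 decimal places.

I − A =
  [   0.60    -0.40     0.00    -0.20]
  [  -0.20     1.00    -0.45    -0.10]
  [  -0.20    -0.05     0.90    -0.15]
  [  -0.10    -0.30    -0.05     0.85]
Compute the cofactors C_ij = (−1)^(i+j)·(3×3 minor ij) of I−A; the adjugate is their transpose:
adj(I−A) = Cᵀ =
  [ 0.690875   0.357500   0.192000   0.238500]
  [ 0.244750   0.434500   0.225500   0.148500]
  [ 0.197000   0.137500   0.388000   0.131000]
  [ 0.179250   0.203500   0.125000   0.418500]
det(I−A) = Σ_j (I−A)_1j·C_1j = (0.60)(0.690875) + (-0.40)(0.244750) + (0.00)(0.197000) + (-0.20)(0.179250) = 0.280775
(I − A)⁻¹ = adj(I−A) / det(I−A) ≈
  [   2.4606     1.2733     0.6838     0.8494]
  [   0.8717     1.5475     0.8031     0.5289]
  [   0.7016     0.4897     1.3819     0.4666]
  [   0.6384     0.7248     0.4452     1.4905]
First solve x = (I − A)⁻¹ d = adj(I−A)·d / det(I−A); in particular x_M = (0.690875·550 + 0.357500·200 + 0.192000·475 + 0.238500·425) / 0.280775 = 644.04375 / 0.280775 ≈ 2293.8073.
Intermediate flow from G to M: z_GM = a_GM · x_M = 0.20 × 644.04375 / 0.280775 = 128.80875 / 0.280775 ≈ 458.76.

z_GM = 458.76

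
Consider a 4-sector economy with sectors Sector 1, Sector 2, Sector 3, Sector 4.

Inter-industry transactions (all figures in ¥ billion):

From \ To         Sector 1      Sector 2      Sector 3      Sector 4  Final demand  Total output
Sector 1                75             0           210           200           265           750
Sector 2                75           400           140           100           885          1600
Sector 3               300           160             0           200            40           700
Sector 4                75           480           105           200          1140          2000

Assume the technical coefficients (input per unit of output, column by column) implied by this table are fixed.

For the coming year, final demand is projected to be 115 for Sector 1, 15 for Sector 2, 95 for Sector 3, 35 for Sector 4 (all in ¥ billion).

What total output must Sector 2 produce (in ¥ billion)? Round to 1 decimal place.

Technical coefficients a_ij = z_ij / X_j:
  a_11 = 75/750 = 0.10, a_21 = 75/750 = 0.10, a_31 = 300/750 = 0.40, a_41 = 75/750 = 0.10
  a_12 = 0/1600 = 0.00, a_22 = 400/1600 = 0.25, a_32 = 160/1600 = 0.10, a_42 = 480/1600 = 0.30
  a_13 = 210/700 = 0.30, a_23 = 140/700 = 0.20, a_33 = 0/700 = 0.00, a_43 = 105/700 = 0.15
  a_14 = 200/2000 = 0.10, a_24 = 100/2000 = 0.05, a_34 = 200/2000 = 0.10, a_44 = 200/2000 = 0.10
I − A =
  [   0.90     0.00    -0.30    -0.10]
  [  -0.10     0.75    -0.20    -0.05]
  [  -0.40    -0.10     1.00    -0.10]
  [  -0.10    -0.30    -0.15     0.90]
Compute the cofactors C_ij = (−1)^(i+j)·(3×3 minor ij) of I−A; the adjugate is their transpose:
adj(I−A) = Cᵀ =
  [ 0.62400   0.06750   0.21525   0.09700]
  [ 0.17050   0.66950   0.19675   0.07800]
  [ 0.28400   0.11900   0.58350   0.10300]
  [ 0.17350   0.25050   0.18675   0.56400]
det(I−A) = Σ_j (I−A)_1j·C_1j = (0.90)(0.62400) + (0.00)(0.17050) + (-0.30)(0.28400) + (-0.10)(0.17350) = 0.45905
(I − A)⁻¹ = adj(I−A) / det(I−A) ≈
  [   1.3593     0.1470     0.4689     0.2113]
  [   0.3714     1.4584     0.4286     0.1699]
  [   0.6187     0.2592     1.2711     0.2244]
  [   0.3780     0.5457     0.4068     1.2286]
x = (I − A)⁻¹ d = adj(I−A)·d / det(I−A), with det(I−A) = 0.45905:
  x_1 = (0.62400·115 + 0.06750·15 + 0.21525·95 + 0.09700·35) / 0.45905 = 96.61625 / 0.45905 ≈ 210.5
  x_2 = (0.17050·115 + 0.66950·15 + 0.19675·95 + 0.07800·35) / 0.45905 = 51.07125 / 0.45905 ≈ 111.3
  x_3 = (0.28400·115 + 0.11900·15 + 0.58350·95 + 0.10300·35) / 0.45905 = 93.4825 / 0.45905 ≈ 203.6
  x_4 = (0.17350·115 + 0.25050·15 + 0.18675·95 + 0.56400·35) / 0.45905 = 61.19125 / 0.45905 ≈ 133.3

x_2 = 111.3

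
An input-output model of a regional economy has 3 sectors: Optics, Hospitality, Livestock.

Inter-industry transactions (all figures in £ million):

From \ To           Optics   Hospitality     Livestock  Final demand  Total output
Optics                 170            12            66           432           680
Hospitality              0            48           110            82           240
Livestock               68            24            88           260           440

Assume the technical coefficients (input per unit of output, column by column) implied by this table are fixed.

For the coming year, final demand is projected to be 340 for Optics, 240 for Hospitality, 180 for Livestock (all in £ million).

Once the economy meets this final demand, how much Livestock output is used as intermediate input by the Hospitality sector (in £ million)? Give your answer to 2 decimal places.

Technical coefficients a_ij = z_ij / X_j:
  a_OO = 170/680 = 0.25, a_HO = 0/680 = 0.00, a_LO = 68/680 = 0.10
  a_OH = 12/240 = 0.05, a_HH = 48/240 = 0.20, a_LH = 24/240 = 0.10
  a_OL = 66/440 = 0.15, a_HL = 110/440 = 0.25, a_LL = 88/440 = 0.20
I − A =
  [   0.75    -0.05    -0.15]
  [   0.00     0.80    -0.25]
  [  -0.10    -0.10     0.80]
Cofactors of I−A, C_ij = (−1)^(i+j)·(minor ij) (rows/columns in the sector order above):
  C_11 = (0.80)(0.80) − (-0.25)(-0.10) = 0.6150
  C_12 = −[(0.00)(0.80) − (-0.25)(-0.10)] = 0.0250
  C_13 = (0.00)(-0.10) − (0.80)(-0.10) = 0.0800
  C_21 = −[(-0.05)(0.80) − (-0.15)(-0.10)] = 0.0550
  C_22 = (0.75)(0.80) − (-0.15)(-0.10) = 0.5850
  C_23 = −[(0.75)(-0.10) − (-0.05)(-0.10)] = 0.0800
  C_31 = (-0.05)(-0.25) − (-0.15)(0.80) = 0.1325
  C_32 = −[(0.75)(-0.25) − (-0.15)(0.00)] = 0.1875
  C_33 = (0.75)(0.80) − (-0.05)(0.00) = 0.6000
det(I−A) = Σ_j (I−A)_1j·C_1j = (0.75)(0.6150) + (-0.05)(0.0250) + (-0.15)(0.0800) = 0.4480
adj(I−A) = Cᵀ =
  [ 0.6150   0.0550   0.1325]
  [ 0.0250   0.5850   0.1875]
  [ 0.0800   0.0800   0.6000]
(I − A)⁻¹ = adj(I−A) / det(I−A) ≈
  [   1.3728     0.1228     0.2958]
  [   0.0558     1.3058     0.4185]
  [   0.1786     0.1786     1.3393]
First solve x = (I − A)⁻¹ d = adj(I−A)·d / det(I−A); in particular x_H = (0.0250·340 + 0.5850·240 + 0.1875·180) / 0.4480 = 182.65 / 0.4480 ≈ 407.7009.
Intermediate flow from L to H: z_LH = a_LH · x_H = 0.10 × 182.65 / 0.4480 = 18.265 / 0.4480 ≈ 40.77.

z_LH = 40.77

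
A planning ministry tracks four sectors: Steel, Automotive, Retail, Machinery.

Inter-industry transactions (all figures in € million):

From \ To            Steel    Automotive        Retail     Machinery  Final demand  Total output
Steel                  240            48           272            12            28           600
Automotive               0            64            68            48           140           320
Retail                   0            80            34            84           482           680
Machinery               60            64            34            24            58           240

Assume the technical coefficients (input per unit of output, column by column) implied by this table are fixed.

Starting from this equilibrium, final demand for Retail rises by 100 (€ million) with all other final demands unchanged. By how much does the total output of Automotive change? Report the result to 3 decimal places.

Δx_A = 19.868

Technical coefficients a_ij = z_ij / X_j:
  a_SS = 240/600 = 0.40, a_AS = 0/600 = 0.00, a_RS = 0/600 = 0.00, a_MS = 60/600 = 0.10
  a_SA = 48/320 = 0.15, a_AA = 64/320 = 0.20, a_RA = 80/320 = 0.25, a_MA = 64/320 = 0.20
  a_SR = 272/680 = 0.40, a_AR = 68/680 = 0.10, a_RR = 34/680 = 0.05, a_MR = 34/680 = 0.05
  a_SM = 12/240 = 0.05, a_AM = 48/240 = 0.20, a_RM = 84/240 = 0.35, a_MM = 24/240 = 0.10
I − A =
  [   0.60    -0.15    -0.40    -0.05]
  [   0.00     0.80    -0.10    -0.20]
  [   0.00    -0.25     0.95    -0.35]
  [  -0.10    -0.20    -0.05     0.90]
Compute the cofactors C_ij = (−1)^(i+j)·(3×3 minor ij) of I−A; the adjugate is their transpose:
adj(I−A) = Cᵀ =
  [ 0.60000   0.25375   0.29000   0.20250]
  [ 0.02250   0.48375   0.06750   0.13500]
  [ 0.03300   0.18100   0.40100   0.19800]
  [ 0.07350   0.14575   0.06950   0.44100]
det(I−A) = Σ_j (I−A)_1j·C_1j = (0.60)(0.60000) + (-0.15)(0.02250) + (-0.40)(0.03300) + (-0.05)(0.07350) = 0.33975
(I − A)⁻¹ = adj(I−A) / det(I−A) ≈
  [   1.7660     0.7469     0.8536     0.5960]
  [   0.0662     1.4238     0.1987     0.3974]
  [   0.0971     0.5327     1.1803     0.5828]
  [   0.2163     0.4290     0.2046     1.2980]
Δx = (I − A)⁻¹ Δd with Δd having +100 in the Retail component and 0 elsewhere.
So Δx_A = L_AR · (+100), where L_AR = adj(I−A)_AR / det(I−A) = 0.06750 / 0.33975.
Δx_A = 0.06750 × (+100) / 0.33975 = 6.75 / 0.33975 ≈ 19.868.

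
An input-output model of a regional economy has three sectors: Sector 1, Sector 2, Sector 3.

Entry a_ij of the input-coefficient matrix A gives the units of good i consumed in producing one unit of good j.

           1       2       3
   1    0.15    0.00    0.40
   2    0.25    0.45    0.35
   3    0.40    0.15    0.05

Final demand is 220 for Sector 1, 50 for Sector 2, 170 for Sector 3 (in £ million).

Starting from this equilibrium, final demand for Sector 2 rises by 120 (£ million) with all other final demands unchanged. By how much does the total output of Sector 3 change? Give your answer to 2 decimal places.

I − A =
  [   0.85     0.00    -0.40]
  [  -0.25     0.55    -0.35]
  [  -0.40    -0.15     0.95]
Cofactors of I−A, C_ij = (−1)^(i+j)·(minor ij) (rows/columns in the sector order above):
  C_11 = (0.55)(0.95) − (-0.35)(-0.15) = 0.4700
  C_12 = −[(-0.25)(0.95) − (-0.35)(-0.40)] = 0.3775
  C_13 = (-0.25)(-0.15) − (0.55)(-0.40) = 0.2575
  C_21 = −[(0.00)(0.95) − (-0.40)(-0.15)] = 0.0600
  C_22 = (0.85)(0.95) − (-0.40)(-0.40) = 0.6475
  C_23 = −[(0.85)(-0.15) − (0.00)(-0.40)] = 0.1275
  C_31 = (0.00)(-0.35) − (-0.40)(0.55) = 0.2200
  C_32 = −[(0.85)(-0.35) − (-0.40)(-0.25)] = 0.3975
  C_33 = (0.85)(0.55) − (0.00)(-0.25) = 0.4675
det(I−A) = Σ_j (I−A)_1j·C_1j = (0.85)(0.4700) + (0.00)(0.3775) + (-0.40)(0.2575) = 0.2965
adj(I−A) = Cᵀ =
  [ 0.4700   0.0600   0.2200]
  [ 0.3775   0.6475   0.3975]
  [ 0.2575   0.1275   0.4675]
(I − A)⁻¹ = adj(I−A) / det(I−A) ≈
  [   1.5852     0.2024     0.7420]
  [   1.2732     2.1838     1.3406]
  [   0.8685     0.4300     1.5767]
Δx = (I − A)⁻¹ Δd with Δd having +120 in the Sector 2 component and 0 elsewhere.
So Δx_3 = L_32 · (+120), where L_32 = adj(I−A)_32 / det(I−A) = 0.1275 / 0.2965.
Δx_3 = 0.1275 × (+120) / 0.2965 = 15.30 / 0.2965 ≈ 51.60.

Δx_3 = 51.60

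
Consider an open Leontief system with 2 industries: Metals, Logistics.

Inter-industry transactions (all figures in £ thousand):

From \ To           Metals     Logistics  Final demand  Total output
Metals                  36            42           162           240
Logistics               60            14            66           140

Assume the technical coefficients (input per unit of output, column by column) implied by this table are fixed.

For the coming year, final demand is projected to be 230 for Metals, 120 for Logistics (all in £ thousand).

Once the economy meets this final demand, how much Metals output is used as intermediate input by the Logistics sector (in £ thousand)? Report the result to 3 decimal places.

z_12 = 69.348

Technical coefficients a_ij = z_ij / X_j:
  a_11 = 36/240 = 0.15, a_21 = 60/240 = 0.25
  a_12 = 42/140 = 0.30, a_22 = 14/140 = 0.10
I − A =
  [   0.85    -0.30]
  [  -0.25     0.90]
det(I−A) = (0.85)(0.90) − (-0.30)(-0.25) = 0.6900
adj(I−A) = [[0.90, 0.30], [0.25, 0.85]]
(I − A)⁻¹ = adj(I−A) / det(I−A) ≈
  [   1.3043     0.4348]
  [   0.3623     1.2319]
First solve x = (I − A)⁻¹ d = adj(I−A)·d / det(I−A); in particular x_2 = (0.25·230 + 0.85·120) / 0.6900 = 159.50 / 0.6900 ≈ 231.15942.
Intermediate flow from 1 to 2: z_12 = a_12 · x_2 = 0.30 × 159.50 / 0.6900 = 47.85 / 0.6900 ≈ 69.348.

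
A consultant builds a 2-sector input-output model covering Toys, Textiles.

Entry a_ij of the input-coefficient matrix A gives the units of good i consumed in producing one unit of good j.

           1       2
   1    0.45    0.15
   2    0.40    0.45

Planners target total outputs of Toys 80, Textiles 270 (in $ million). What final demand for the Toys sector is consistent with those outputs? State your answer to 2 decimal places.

d_1 = 3.50

I − A =
  [   0.55    -0.15]
  [  -0.40     0.55]
d = (I − A) x:
  d_1 = (+0.55)·80 + (-0.15)·270 = 3.50
  d_2 = (-0.40)·80 + (+0.55)·270 = 116.50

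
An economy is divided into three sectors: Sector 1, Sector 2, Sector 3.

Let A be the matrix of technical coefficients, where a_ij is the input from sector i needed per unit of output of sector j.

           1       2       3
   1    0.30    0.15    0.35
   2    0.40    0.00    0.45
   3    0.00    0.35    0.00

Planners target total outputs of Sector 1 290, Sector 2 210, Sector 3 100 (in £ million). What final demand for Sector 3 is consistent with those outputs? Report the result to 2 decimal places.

I − A =
  [   0.70    -0.15    -0.35]
  [  -0.40     1.00    -0.45]
  [   0.00    -0.35     1.00]
d = (I − A) x:
  d_1 = (+0.70)·290 + (-0.15)·210 + (-0.35)·100 = 136.50
  d_2 = (-0.40)·290 + (+1.00)·210 + (-0.45)·100 = 49.00
  d_3 = (+0.00)·290 + (-0.35)·210 + (+1.00)·100 = 26.50

d_3 = 26.50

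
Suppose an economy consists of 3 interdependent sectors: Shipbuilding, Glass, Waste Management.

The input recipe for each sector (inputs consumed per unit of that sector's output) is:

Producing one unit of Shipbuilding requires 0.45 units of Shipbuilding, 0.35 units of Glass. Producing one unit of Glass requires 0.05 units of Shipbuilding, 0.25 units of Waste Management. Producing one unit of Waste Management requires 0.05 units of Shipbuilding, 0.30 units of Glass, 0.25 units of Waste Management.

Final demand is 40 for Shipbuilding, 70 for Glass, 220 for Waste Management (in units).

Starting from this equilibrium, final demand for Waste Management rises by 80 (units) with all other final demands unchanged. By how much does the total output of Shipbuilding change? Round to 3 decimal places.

Δx_1 = 14.700

I − A =
  [   0.55    -0.05    -0.05]
  [  -0.35     1.00    -0.30]
  [   0.00    -0.25     0.75]
Cofactors of I−A, C_ij = (−1)^(i+j)·(minor ij) (rows/columns in the sector order above):
  C_11 = (1.00)(0.75) − (-0.30)(-0.25) = 0.6750
  C_12 = −[(-0.35)(0.75) − (-0.30)(0.00)] = 0.2625
  C_13 = (-0.35)(-0.25) − (1.00)(0.00) = 0.0875
  C_21 = −[(-0.05)(0.75) − (-0.05)(-0.25)] = 0.0500
  C_22 = (0.55)(0.75) − (-0.05)(0.00) = 0.4125
  C_23 = −[(0.55)(-0.25) − (-0.05)(0.00)] = 0.1375
  C_31 = (-0.05)(-0.30) − (-0.05)(1.00) = 0.0650
  C_32 = −[(0.55)(-0.30) − (-0.05)(-0.35)] = 0.1825
  C_33 = (0.55)(1.00) − (-0.05)(-0.35) = 0.5325
det(I−A) = Σ_j (I−A)_1j·C_1j = (0.55)(0.6750) + (-0.05)(0.2625) + (-0.05)(0.0875) = 0.35375
adj(I−A) = Cᵀ =
  [ 0.6750   0.0500   0.0650]
  [ 0.2625   0.4125   0.1825]
  [ 0.0875   0.1375   0.5325]
(I − A)⁻¹ = adj(I−A) / det(I−A) ≈
  [   1.9081     0.1413     0.1837]
  [   0.7420     1.1661     0.5159]
  [   0.2473     0.3887     1.5053]
Δx = (I − A)⁻¹ Δd with Δd having +80 in the Waste Management component and 0 elsewhere.
So Δx_1 = L_13 · (+80), where L_13 = adj(I−A)_13 / det(I−A) = 0.0650 / 0.35375.
Δx_1 = 0.0650 × (+80) / 0.35375 = 5.20 / 0.35375 ≈ 14.700.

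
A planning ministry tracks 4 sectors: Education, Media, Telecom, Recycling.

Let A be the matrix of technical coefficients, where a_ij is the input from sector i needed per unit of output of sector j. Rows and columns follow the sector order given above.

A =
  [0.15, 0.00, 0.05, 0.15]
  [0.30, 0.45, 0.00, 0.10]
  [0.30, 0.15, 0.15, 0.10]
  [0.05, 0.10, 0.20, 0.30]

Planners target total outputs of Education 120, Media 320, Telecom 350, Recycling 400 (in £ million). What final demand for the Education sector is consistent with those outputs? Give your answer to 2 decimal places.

d_E = 24.50

I − A =
  [   0.85     0.00    -0.05    -0.15]
  [  -0.30     0.55     0.00    -0.10]
  [  -0.30    -0.15     0.85    -0.10]
  [  -0.05    -0.10    -0.20     0.70]
d = (I − A) x:
  d_E = (+0.85)·120 + (+0.00)·320 + (-0.05)·350 + (-0.15)·400 = 24.50
  d_M = (-0.30)·120 + (+0.55)·320 + (+0.00)·350 + (-0.10)·400 = 100.00
  d_T = (-0.30)·120 + (-0.15)·320 + (+0.85)·350 + (-0.10)·400 = 173.50
  d_R = (-0.05)·120 + (-0.10)·320 + (-0.20)·350 + (+0.70)·400 = 172.00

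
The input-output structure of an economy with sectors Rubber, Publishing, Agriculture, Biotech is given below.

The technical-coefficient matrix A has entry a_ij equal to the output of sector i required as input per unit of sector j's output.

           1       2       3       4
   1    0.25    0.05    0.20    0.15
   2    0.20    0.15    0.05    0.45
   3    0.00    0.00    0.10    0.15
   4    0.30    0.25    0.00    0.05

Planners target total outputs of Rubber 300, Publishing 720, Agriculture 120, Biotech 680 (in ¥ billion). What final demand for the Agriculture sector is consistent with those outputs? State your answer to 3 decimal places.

I − A =
  [   0.75    -0.05    -0.20    -0.15]
  [  -0.20     0.85    -0.05    -0.45]
  [   0.00     0.00     0.90    -0.15]
  [  -0.30    -0.25     0.00     0.95]
d = (I − A) x:
  d_1 = (+0.75)·300 + (-0.05)·720 + (-0.20)·120 + (-0.15)·680 = 63.000
  d_2 = (-0.20)·300 + (+0.85)·720 + (-0.05)·120 + (-0.45)·680 = 240.000
  d_3 = (+0.00)·300 + (+0.00)·720 + (+0.90)·120 + (-0.15)·680 = 6.000
  d_4 = (-0.30)·300 + (-0.25)·720 + (+0.00)·120 + (+0.95)·680 = 376.000

d_3 = 6.000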